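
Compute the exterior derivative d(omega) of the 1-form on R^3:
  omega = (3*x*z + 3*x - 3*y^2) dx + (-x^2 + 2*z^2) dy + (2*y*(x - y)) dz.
d(omega) = (-2*x + 6*y) dx ∧ dy + (-3*x + 2*y) dx ∧ dz + (2*x - 4*y - 4*z) dy ∧ dz

For a 1-form omega = sum_i f_i dx_i, the exterior derivative is
  d(omega) = sum_{i < j} (∂f_j/∂x_i - ∂f_i/∂x_j) dx_i ∧ dx_j.
  coefficient of dx ∧ dy: ∂f_2/∂x - ∂f_1/∂y = ∂(-x^2 + 2*z^2)/∂x - ∂(3*x*z + 3*x - 3*y^2)/∂y = -2*x + 6*y
  coefficient of dx ∧ dz: ∂f_3/∂x - ∂f_1/∂z = ∂(2*y*(x - y))/∂x - ∂(3*x*z + 3*x - 3*y^2)/∂z = -3*x + 2*y
  coefficient of dy ∧ dz: ∂f_3/∂y - ∂f_2/∂z = ∂(2*y*(x - y))/∂y - ∂(-x^2 + 2*z^2)/∂z = 2*x - 4*y - 4*z
Assembling: d(omega) = (-2*x + 6*y) dx ∧ dy + (-3*x + 2*y) dx ∧ dz + (2*x - 4*y - 4*z) dy ∧ dz.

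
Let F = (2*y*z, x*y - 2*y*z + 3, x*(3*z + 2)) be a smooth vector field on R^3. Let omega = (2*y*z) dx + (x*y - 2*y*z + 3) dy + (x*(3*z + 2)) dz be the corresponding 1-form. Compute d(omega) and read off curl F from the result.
d(omega) = (2*y) dy ∧ dz + (2*y - 3*z - 2) dz ∧ dx + (y - 2*z) dx ∧ dy; curl F = (2*y, 2*y - 3*z - 2, y - 2*z)

d omega = sum_{i<j} (∂f_j/∂x_i - ∂f_i/∂x_j) dx_i ∧ dx_j. Under the identification (dy ∧ dz, dz ∧ dx, dx ∧ dy) ↔ (e_x, e_y, e_z), the coefficients are exactly the components of curl F. Compute:
  ∂R/∂y - ∂Q/∂z = (0) - (-2*y) = 2*y
  ∂P/∂z - ∂R/∂x = (2*y) - (3*z + 2) = 2*y - 3*z - 2
  ∂Q/∂x - ∂P/∂y = (y) - (2*z) = y - 2*z.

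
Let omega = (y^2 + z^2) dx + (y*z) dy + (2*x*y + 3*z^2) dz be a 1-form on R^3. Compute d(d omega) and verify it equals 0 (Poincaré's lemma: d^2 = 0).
d(d omega) = 0

Step 1: d omega = sum_{i<j} (∂f_j/∂x_i - ∂f_i/∂x_j) dx_i ∧ dx_j:
  coeff of dx ∧ dy: -2*y
  coeff of dx ∧ dz: 2*y - 2*z
  coeff of dy ∧ dz: 2*x - y
Step 2: Apply d again to each 2-form coefficient. The only possible 3-form in R^3 is dx ∧ dy ∧ dz, with coefficient
  ∂(coeff of dy∧dz)/∂x - ∂(coeff of dx∧dz)/∂y + ∂(coeff of dx∧dy)/∂z
  = ∂/∂x (2*x - y) - ∂/∂y (2*y - 2*z) + ∂/∂z (-2*y).
Each of these terms simplifies to sums of mixed partials that cancel in pairs. The result is 0 (by equality of mixed partials for smooth functions — Schwarz / Clairaut).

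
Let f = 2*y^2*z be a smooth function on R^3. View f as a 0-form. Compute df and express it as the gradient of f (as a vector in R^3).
df = (0) dx + (4*y*z) dy + (2*y^2) dz; grad f = (0, 4*y*z, 2*y^2)

For a 0-form f, d f = (∂f/∂x) dx + (∂f/∂y) dy + (∂f/∂z) dz. The components of the vector representation are exactly the entries of grad f in Cartesian coordinates:
  ∂f/∂x = 0
  ∂f/∂y = 4*y*z
  ∂f/∂z = 2*y^2.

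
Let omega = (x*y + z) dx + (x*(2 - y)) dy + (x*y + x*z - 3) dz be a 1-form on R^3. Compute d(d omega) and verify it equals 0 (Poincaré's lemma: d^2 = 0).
d(d omega) = 0

Step 1: d omega = sum_{i<j} (∂f_j/∂x_i - ∂f_i/∂x_j) dx_i ∧ dx_j:
  coeff of dx ∧ dy: -x - y + 2
  coeff of dx ∧ dz: y + z - 1
  coeff of dy ∧ dz: x
Step 2: Apply d again to each 2-form coefficient. The only possible 3-form in R^3 is dx ∧ dy ∧ dz, with coefficient
  ∂(coeff of dy∧dz)/∂x - ∂(coeff of dx∧dz)/∂y + ∂(coeff of dx∧dy)/∂z
  = ∂/∂x (x) - ∂/∂y (y + z - 1) + ∂/∂z (-x - y + 2).
Each of these terms simplifies to sums of mixed partials that cancel in pairs. The result is 0 (by equality of mixed partials for smooth functions — Schwarz / Clairaut).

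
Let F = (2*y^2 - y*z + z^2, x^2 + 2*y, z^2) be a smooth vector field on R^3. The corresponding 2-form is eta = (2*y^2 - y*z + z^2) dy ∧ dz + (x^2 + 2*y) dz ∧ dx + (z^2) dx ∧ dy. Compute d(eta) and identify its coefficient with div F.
d(eta) = (2*z + 2) dx ∧ dy ∧ dz; div F = 2*z + 2

For a 2-form in R^3 of the form above, applying d gives a 3-form with coefficient ∂P/∂x + ∂Q/∂y + ∂R/∂z:
  ∂P/∂x = 0
  ∂Q/∂y = 2
  ∂R/∂z = 2*z
Sum = 2*z + 2, which is exactly div F.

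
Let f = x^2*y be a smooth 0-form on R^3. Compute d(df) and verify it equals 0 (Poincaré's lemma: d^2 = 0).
d(df) = 0

Step 1: df = sum_i (∂f/∂x_i) dx_i = (2*x*y) dx + (x^2) dy + (0) dz.
Step 2: Apply d again. Using the 1-form formula, the coefficient of dx ∧ dy in d(df) is ∂^2 f/∂x ∂y - ∂^2 f/∂y ∂x = (2*x) - (2*x) = 0 (equality of mixed partials for smooth f).
Similarly for dx ∧ dz and dy ∧ dz — all coefficients vanish. So d(df) = 0.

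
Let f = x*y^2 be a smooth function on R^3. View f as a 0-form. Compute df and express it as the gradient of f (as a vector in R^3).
df = (y^2) dx + (2*x*y) dy + (0) dz; grad f = (y^2, 2*x*y, 0)

For a 0-form f, d f = (∂f/∂x) dx + (∂f/∂y) dy + (∂f/∂z) dz. The components of the vector representation are exactly the entries of grad f in Cartesian coordinates:
  ∂f/∂x = y^2
  ∂f/∂y = 2*x*y
  ∂f/∂z = 0.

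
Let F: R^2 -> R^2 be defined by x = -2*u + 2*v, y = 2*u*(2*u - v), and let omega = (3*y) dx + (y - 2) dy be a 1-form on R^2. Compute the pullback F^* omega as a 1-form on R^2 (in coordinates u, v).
F^* omega = (32*u^3 - 24*u^2*v - 24*u^2 + 4*u*v^2 + 12*u*v - 16*u + 4*v) du + (4*u*(-2*u^2 + u*v + 6*u - 3*v + 1)) dv

Using F^*(f dg) = (f ∘ F) d(g ∘ F), substitute each coordinate x_i by F_i(u, v) in f_i, and replace dx_i by d F_i = (∂F_i/∂u) du + (∂F_i/∂v) dv.
  For the x component: f_1(F) = 6*u*(2*u - v); d F_1 = (-2) du + (2) dv
  For the y component: f_2(F) = 4*u^2 - 2*u*v - 2; d F_2 = (8*u - 2*v) du + (-2*u) dv
Combining and collecting du, dv coefficients:
  coeff of du: 32*u^3 - 24*u^2*v - 24*u^2 + 4*u*v^2 + 12*u*v - 16*u + 4*v
  coeff of dv: 4*u*(-2*u^2 + u*v + 6*u - 3*v + 1)
F^* omega = (32*u^3 - 24*u^2*v - 24*u^2 + 4*u*v^2 + 12*u*v - 16*u + 4*v) du + (4*u*(-2*u^2 + u*v + 6*u - 3*v + 1)) dv.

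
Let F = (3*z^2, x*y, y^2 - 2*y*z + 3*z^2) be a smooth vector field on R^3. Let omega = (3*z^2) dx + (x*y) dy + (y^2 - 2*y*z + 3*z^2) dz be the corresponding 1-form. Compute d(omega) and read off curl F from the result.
d(omega) = (2*y - 2*z) dy ∧ dz + (6*z) dz ∧ dx + (y) dx ∧ dy; curl F = (2*y - 2*z, 6*z, y)

d omega = sum_{i<j} (∂f_j/∂x_i - ∂f_i/∂x_j) dx_i ∧ dx_j. Under the identification (dy ∧ dz, dz ∧ dx, dx ∧ dy) ↔ (e_x, e_y, e_z), the coefficients are exactly the components of curl F. Compute:
  ∂R/∂y - ∂Q/∂z = (2*y - 2*z) - (0) = 2*y - 2*z
  ∂P/∂z - ∂R/∂x = (6*z) - (0) = 6*z
  ∂Q/∂x - ∂P/∂y = (y) - (0) = y.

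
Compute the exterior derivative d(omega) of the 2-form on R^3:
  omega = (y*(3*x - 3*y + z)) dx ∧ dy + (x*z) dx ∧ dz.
d(omega) = (y) dx ∧ dy ∧ dz

For a 2-form omega = sum_{i<j} g_{ij} dx_i ∧ dx_j, the exterior derivative is
  d(omega) = sum_{i<j} d(g_{ij}) ∧ dx_i ∧ dx_j = sum_{i<j, k} (∂g_{ij}/∂x_k) dx_k ∧ dx_i ∧ dx_j.
Expand each term, using dx_k ∧ dx_i ∧ dx_j = sgn(permutation) dx_{(a)} ∧ dx_{(b)} ∧ dx_{(c)} with (a < b < c) sorted:
  d(y*(3*x - 3*y + z)) includes (∂/∂z)(y*(3*x - 3*y + z)) dz = (y) dz, which multiplied by dx ∧ dy gives (y) dx ∧ dy ∧ dz
Collecting like 3-forms: d(omega) = (y) dx ∧ dy ∧ dz.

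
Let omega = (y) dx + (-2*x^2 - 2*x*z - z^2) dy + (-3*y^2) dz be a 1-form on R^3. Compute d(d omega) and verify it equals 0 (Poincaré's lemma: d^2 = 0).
d(d omega) = 0

Step 1: d omega = sum_{i<j} (∂f_j/∂x_i - ∂f_i/∂x_j) dx_i ∧ dx_j:
  coeff of dx ∧ dy: -4*x - 2*z - 1
  coeff of dx ∧ dz: 0
  coeff of dy ∧ dz: 2*x - 6*y + 2*z
Step 2: Apply d again to each 2-form coefficient. The only possible 3-form in R^3 is dx ∧ dy ∧ dz, with coefficient
  ∂(coeff of dy∧dz)/∂x - ∂(coeff of dx∧dz)/∂y + ∂(coeff of dx∧dy)/∂z
  = ∂/∂x (2*x - 6*y + 2*z) - ∂/∂y (0) + ∂/∂z (-4*x - 2*z - 1).
Each of these terms simplifies to sums of mixed partials that cancel in pairs. The result is 0 (by equality of mixed partials for smooth functions — Schwarz / Clairaut).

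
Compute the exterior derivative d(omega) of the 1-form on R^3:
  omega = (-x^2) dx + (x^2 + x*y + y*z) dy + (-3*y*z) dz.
d(omega) = (2*x + y) dx ∧ dy + (-y - 3*z) dy ∧ dz

For a 1-form omega = sum_i f_i dx_i, the exterior derivative is
  d(omega) = sum_{i < j} (∂f_j/∂x_i - ∂f_i/∂x_j) dx_i ∧ dx_j.
  coefficient of dx ∧ dy: ∂f_2/∂x - ∂f_1/∂y = ∂(x^2 + x*y + y*z)/∂x - ∂(-x^2)/∂y = 2*x + y
  coefficient of dy ∧ dz: ∂f_3/∂y - ∂f_2/∂z = ∂(-3*y*z)/∂y - ∂(x^2 + x*y + y*z)/∂z = -y - 3*z
Assembling: d(omega) = (2*x + y) dx ∧ dy + (-y - 3*z) dy ∧ dz.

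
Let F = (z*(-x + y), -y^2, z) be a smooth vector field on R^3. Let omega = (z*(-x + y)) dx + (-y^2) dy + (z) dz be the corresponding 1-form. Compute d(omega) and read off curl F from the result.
d(omega) = (0) dy ∧ dz + (-x + y) dz ∧ dx + (-z) dx ∧ dy; curl F = (0, -x + y, -z)

d omega = sum_{i<j} (∂f_j/∂x_i - ∂f_i/∂x_j) dx_i ∧ dx_j. Under the identification (dy ∧ dz, dz ∧ dx, dx ∧ dy) ↔ (e_x, e_y, e_z), the coefficients are exactly the components of curl F. Compute:
  ∂R/∂y - ∂Q/∂z = (0) - (0) = 0
  ∂P/∂z - ∂R/∂x = (-x + y) - (0) = -x + y
  ∂Q/∂x - ∂P/∂y = (0) - (z) = -z.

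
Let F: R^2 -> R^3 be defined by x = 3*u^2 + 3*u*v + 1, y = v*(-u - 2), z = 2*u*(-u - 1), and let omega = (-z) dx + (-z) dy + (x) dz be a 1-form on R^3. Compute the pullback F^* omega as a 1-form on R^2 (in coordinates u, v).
F^* omega = (-8*u^2*v + 6*u^2 - 2*u*v - 4*u - 2) du + (4*u*(u^2 - 1)) dv

Using F^*(f dg) = (f ∘ F) d(g ∘ F), substitute each coordinate x_i by F_i(u, v) in f_i, and replace dx_i by d F_i = (∂F_i/∂u) du + (∂F_i/∂v) dv.
  For the x component: f_1(F) = 2*u*(u + 1); d F_1 = (6*u + 3*v) du + (3*u) dv
  For the y component: f_2(F) = 2*u*(u + 1); d F_2 = (-v) du + (-u - 2) dv
  For the z component: f_3(F) = 3*u^2 + 3*u*v + 1; d F_3 = (-4*u - 2) du + (0) dv
Combining and collecting du, dv coefficients:
  coeff of du: -8*u^2*v + 6*u^2 - 2*u*v - 4*u - 2
  coeff of dv: 4*u*(u^2 - 1)
F^* omega = (-8*u^2*v + 6*u^2 - 2*u*v - 4*u - 2) du + (4*u*(u^2 - 1)) dv.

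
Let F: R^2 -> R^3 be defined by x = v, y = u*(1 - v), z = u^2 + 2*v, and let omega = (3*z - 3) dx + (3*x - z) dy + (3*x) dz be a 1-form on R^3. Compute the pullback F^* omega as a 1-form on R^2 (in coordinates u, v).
F^* omega = (u^2*v - u^2 + 6*u*v - v^2 + v) du + (u^3 + 3*u^2 - u*v + 12*v - 3) dv

Using F^*(f dg) = (f ∘ F) d(g ∘ F), substitute each coordinate x_i by F_i(u, v) in f_i, and replace dx_i by d F_i = (∂F_i/∂u) du + (∂F_i/∂v) dv.
  For the x component: f_1(F) = 3*u^2 + 6*v - 3; d F_1 = (0) du + (1) dv
  For the y component: f_2(F) = -u^2 + v; d F_2 = (1 - v) du + (-u) dv
  For the z component: f_3(F) = 3*v; d F_3 = (2*u) du + (2) dv
Combining and collecting du, dv coefficients:
  coeff of du: u^2*v - u^2 + 6*u*v - v^2 + v
  coeff of dv: u^3 + 3*u^2 - u*v + 12*v - 3
F^* omega = (u^2*v - u^2 + 6*u*v - v^2 + v) du + (u^3 + 3*u^2 - u*v + 12*v - 3) dv.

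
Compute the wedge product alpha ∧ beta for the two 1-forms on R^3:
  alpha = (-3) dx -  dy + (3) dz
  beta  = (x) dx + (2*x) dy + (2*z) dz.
alpha ∧ beta = (-5*x) dx ∧ dy + (-3*x - 6*z) dx ∧ dz + (-6*x - 2*z) dy ∧ dz

Distribute the wedge, using dx_i ∧ dx_j = -dx_j ∧ dx_i and dx_i ∧ dx_i = 0. For each pair (i, j) with i < j, the coefficient of dx_i ∧ dx_j in alpha ∧ beta is (alpha_i * beta_j - alpha_j * beta_i). Collecting: alpha ∧ beta = (-5*x) dx ∧ dy + (-3*x - 6*z) dx ∧ dz + (-6*x - 2*z) dy ∧ dz.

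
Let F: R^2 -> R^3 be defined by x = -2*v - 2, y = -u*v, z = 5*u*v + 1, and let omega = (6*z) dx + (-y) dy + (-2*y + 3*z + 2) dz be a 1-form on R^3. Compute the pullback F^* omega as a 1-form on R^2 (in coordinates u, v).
F^* omega = (v*(84*u*v + 25)) du + (84*u^2*v - 60*u*v + 25*u - 12) dv

Using F^*(f dg) = (f ∘ F) d(g ∘ F), substitute each coordinate x_i by F_i(u, v) in f_i, and replace dx_i by d F_i = (∂F_i/∂u) du + (∂F_i/∂v) dv.
  For the x component: f_1(F) = 30*u*v + 6; d F_1 = (0) du + (-2) dv
  For the y component: f_2(F) = u*v; d F_2 = (-v) du + (-u) dv
  For the z component: f_3(F) = 17*u*v + 5; d F_3 = (5*v) du + (5*u) dv
Combining and collecting du, dv coefficients:
  coeff of du: v*(84*u*v + 25)
  coeff of dv: 84*u^2*v - 60*u*v + 25*u - 12
F^* omega = (v*(84*u*v + 25)) du + (84*u^2*v - 60*u*v + 25*u - 12) dv.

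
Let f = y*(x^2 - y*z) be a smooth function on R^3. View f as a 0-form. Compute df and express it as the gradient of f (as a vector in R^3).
df = (2*x*y) dx + (x^2 - 2*y*z) dy + (-y^2) dz; grad f = (2*x*y, x^2 - 2*y*z, -y^2)

For a 0-form f, d f = (∂f/∂x) dx + (∂f/∂y) dy + (∂f/∂z) dz. The components of the vector representation are exactly the entries of grad f in Cartesian coordinates:
  ∂f/∂x = 2*x*y
  ∂f/∂y = x^2 - 2*y*z
  ∂f/∂z = -y^2.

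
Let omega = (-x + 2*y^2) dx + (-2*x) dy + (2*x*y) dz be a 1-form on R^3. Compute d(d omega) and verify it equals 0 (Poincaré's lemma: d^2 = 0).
d(d omega) = 0

Step 1: d omega = sum_{i<j} (∂f_j/∂x_i - ∂f_i/∂x_j) dx_i ∧ dx_j:
  coeff of dx ∧ dy: -4*y - 2
  coeff of dx ∧ dz: 2*y
  coeff of dy ∧ dz: 2*x
Step 2: Apply d again to each 2-form coefficient. The only possible 3-form in R^3 is dx ∧ dy ∧ dz, with coefficient
  ∂(coeff of dy∧dz)/∂x - ∂(coeff of dx∧dz)/∂y + ∂(coeff of dx∧dy)/∂z
  = ∂/∂x (2*x) - ∂/∂y (2*y) + ∂/∂z (-4*y - 2).
Each of these terms simplifies to sums of mixed partials that cancel in pairs. The result is 0 (by equality of mixed partials for smooth functions — Schwarz / Clairaut).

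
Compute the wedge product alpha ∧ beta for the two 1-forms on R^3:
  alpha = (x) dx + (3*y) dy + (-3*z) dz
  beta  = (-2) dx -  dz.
alpha ∧ beta = (-x - 6*z) dx ∧ dz + (6*y) dx ∧ dy + (-3*y) dy ∧ dz

Distribute the wedge, using dx_i ∧ dx_j = -dx_j ∧ dx_i and dx_i ∧ dx_i = 0. For each pair (i, j) with i < j, the coefficient of dx_i ∧ dx_j in alpha ∧ beta is (alpha_i * beta_j - alpha_j * beta_i). Collecting: alpha ∧ beta = (-x - 6*z) dx ∧ dz + (6*y) dx ∧ dy + (-3*y) dy ∧ dz.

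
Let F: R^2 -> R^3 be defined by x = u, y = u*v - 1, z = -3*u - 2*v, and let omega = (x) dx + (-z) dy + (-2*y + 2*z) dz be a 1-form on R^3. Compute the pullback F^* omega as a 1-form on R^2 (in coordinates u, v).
F^* omega = (9*u*v + 19*u + 2*v^2 + 12*v - 6) du + (3*u^2 + 6*u*v + 12*u + 8*v - 4) dv

Using F^*(f dg) = (f ∘ F) d(g ∘ F), substitute each coordinate x_i by F_i(u, v) in f_i, and replace dx_i by d F_i = (∂F_i/∂u) du + (∂F_i/∂v) dv.
  For the x component: f_1(F) = u; d F_1 = (1) du + (0) dv
  For the y component: f_2(F) = 3*u + 2*v; d F_2 = (v) du + (u) dv
  For the z component: f_3(F) = -2*u*v - 6*u - 4*v + 2; d F_3 = (-3) du + (-2) dv
Combining and collecting du, dv coefficients:
  coeff of du: 9*u*v + 19*u + 2*v^2 + 12*v - 6
  coeff of dv: 3*u^2 + 6*u*v + 12*u + 8*v - 4
F^* omega = (9*u*v + 19*u + 2*v^2 + 12*v - 6) du + (3*u^2 + 6*u*v + 12*u + 8*v - 4) dv.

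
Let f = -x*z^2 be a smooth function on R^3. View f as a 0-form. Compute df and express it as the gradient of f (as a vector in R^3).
df = (-z^2) dx + (0) dy + (-2*x*z) dz; grad f = (-z^2, 0, -2*x*z)

For a 0-form f, d f = (∂f/∂x) dx + (∂f/∂y) dy + (∂f/∂z) dz. The components of the vector representation are exactly the entries of grad f in Cartesian coordinates:
  ∂f/∂x = -z^2
  ∂f/∂y = 0
  ∂f/∂z = -2*x*z.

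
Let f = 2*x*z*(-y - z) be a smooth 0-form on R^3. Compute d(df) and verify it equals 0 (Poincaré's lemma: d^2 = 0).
d(df) = 0

Step 1: df = sum_i (∂f/∂x_i) dx_i = (2*z*(-y - z)) dx + (-2*x*z) dy + (2*x*(-y - 2*z)) dz.
Step 2: Apply d again. Using the 1-form formula, the coefficient of dx ∧ dy in d(df) is ∂^2 f/∂x ∂y - ∂^2 f/∂y ∂x = (-2*z) - (-2*z) = 0 (equality of mixed partials for smooth f).
Similarly for dx ∧ dz and dy ∧ dz — all coefficients vanish. So d(df) = 0.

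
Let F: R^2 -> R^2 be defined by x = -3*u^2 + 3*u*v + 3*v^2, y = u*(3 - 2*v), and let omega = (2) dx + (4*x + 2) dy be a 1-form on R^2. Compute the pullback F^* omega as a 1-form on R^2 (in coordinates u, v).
F^* omega = (24*u^2*v - 36*u^2 - 24*u*v^2 + 36*u*v - 12*u - 24*v^3 + 36*v^2 + 2*v + 6) du + (24*u^3 - 24*u^2*v - 24*u*v^2 + 2*u + 12*v) dv

Using F^*(f dg) = (f ∘ F) d(g ∘ F), substitute each coordinate x_i by F_i(u, v) in f_i, and replace dx_i by d F_i = (∂F_i/∂u) du + (∂F_i/∂v) dv.
  For the x component: f_1(F) = 2; d F_1 = (-6*u + 3*v) du + (3*u + 6*v) dv
  For the y component: f_2(F) = -12*u^2 + 12*u*v + 12*v^2 + 2; d F_2 = (3 - 2*v) du + (-2*u) dv
Combining and collecting du, dv coefficients:
  coeff of du: 24*u^2*v - 36*u^2 - 24*u*v^2 + 36*u*v - 12*u - 24*v^3 + 36*v^2 + 2*v + 6
  coeff of dv: 24*u^3 - 24*u^2*v - 24*u*v^2 + 2*u + 12*v
F^* omega = (24*u^2*v - 36*u^2 - 24*u*v^2 + 36*u*v - 12*u - 24*v^3 + 36*v^2 + 2*v + 6) du + (24*u^3 - 24*u^2*v - 24*u*v^2 + 2*u + 12*v) dv.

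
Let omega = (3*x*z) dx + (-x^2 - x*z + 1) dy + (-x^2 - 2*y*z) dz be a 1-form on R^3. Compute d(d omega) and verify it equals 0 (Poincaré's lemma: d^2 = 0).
d(d omega) = 0

Step 1: d omega = sum_{i<j} (∂f_j/∂x_i - ∂f_i/∂x_j) dx_i ∧ dx_j:
  coeff of dx ∧ dy: -2*x - z
  coeff of dx ∧ dz: -5*x
  coeff of dy ∧ dz: x - 2*z
Step 2: Apply d again to each 2-form coefficient. The only possible 3-form in R^3 is dx ∧ dy ∧ dz, with coefficient
  ∂(coeff of dy∧dz)/∂x - ∂(coeff of dx∧dz)/∂y + ∂(coeff of dx∧dy)/∂z
  = ∂/∂x (x - 2*z) - ∂/∂y (-5*x) + ∂/∂z (-2*x - z).
Each of these terms simplifies to sums of mixed partials that cancel in pairs. The result is 0 (by equality of mixed partials for smooth functions — Schwarz / Clairaut).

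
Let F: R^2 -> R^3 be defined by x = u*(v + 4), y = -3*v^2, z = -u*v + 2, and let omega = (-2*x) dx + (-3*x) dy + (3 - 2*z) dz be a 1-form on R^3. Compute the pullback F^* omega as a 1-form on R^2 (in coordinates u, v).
F^* omega = (-4*u*v^2 - 16*u*v - 32*u + v) du + (u*(-4*u*v - 8*u + 18*v^2 + 72*v + 1)) dv

Using F^*(f dg) = (f ∘ F) d(g ∘ F), substitute each coordinate x_i by F_i(u, v) in f_i, and replace dx_i by d F_i = (∂F_i/∂u) du + (∂F_i/∂v) dv.
  For the x component: f_1(F) = 2*u*(-v - 4); d F_1 = (v + 4) du + (u) dv
  For the y component: f_2(F) = 3*u*(-v - 4); d F_2 = (0) du + (-6*v) dv
  For the z component: f_3(F) = 2*u*v - 1; d F_3 = (-v) du + (-u) dv
Combining and collecting du, dv coefficients:
  coeff of du: -4*u*v^2 - 16*u*v - 32*u + v
  coeff of dv: u*(-4*u*v - 8*u + 18*v^2 + 72*v + 1)
F^* omega = (-4*u*v^2 - 16*u*v - 32*u + v) du + (u*(-4*u*v - 8*u + 18*v^2 + 72*v + 1)) dv.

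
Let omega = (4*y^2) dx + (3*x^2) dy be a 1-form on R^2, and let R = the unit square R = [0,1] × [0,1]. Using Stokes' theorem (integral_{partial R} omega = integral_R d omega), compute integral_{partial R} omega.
integral_(partial R) omega = -1

Stokes: integral_partial_R omega = integral_R d omega with d omega = (∂Q/∂x - ∂P/∂y) dx ∧ dy.
  ∂Q/∂x = 6*x
  ∂P/∂y = 8*y
  integrand = ∂Q/∂x - ∂P/∂y = 6*x - 8*y.
Integrating over R: integral_0^1 integral_0^1 (6*x - 8*y) dx dy = -1.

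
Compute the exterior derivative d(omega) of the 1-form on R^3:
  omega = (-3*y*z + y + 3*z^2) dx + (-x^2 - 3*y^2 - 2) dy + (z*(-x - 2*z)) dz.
d(omega) = (-2*x + 3*z - 1) dx ∧ dy + (3*y - 7*z) dx ∧ dz

For a 1-form omega = sum_i f_i dx_i, the exterior derivative is
  d(omega) = sum_{i < j} (∂f_j/∂x_i - ∂f_i/∂x_j) dx_i ∧ dx_j.
  coefficient of dx ∧ dy: ∂f_2/∂x - ∂f_1/∂y = ∂(-x^2 - 3*y^2 - 2)/∂x - ∂(-3*y*z + y + 3*z^2)/∂y = -2*x + 3*z - 1
  coefficient of dx ∧ dz: ∂f_3/∂x - ∂f_1/∂z = ∂(z*(-x - 2*z))/∂x - ∂(-3*y*z + y + 3*z^2)/∂z = 3*y - 7*z
Assembling: d(omega) = (-2*x + 3*z - 1) dx ∧ dy + (3*y - 7*z) dx ∧ dz.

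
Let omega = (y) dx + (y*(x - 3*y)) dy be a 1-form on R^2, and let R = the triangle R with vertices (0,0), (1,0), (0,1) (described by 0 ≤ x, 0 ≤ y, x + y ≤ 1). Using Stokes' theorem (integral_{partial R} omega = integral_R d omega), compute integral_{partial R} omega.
integral_(partial R) omega = -1/3

Stokes: integral_partial_R omega = integral_R d omega with d omega = (∂Q/∂x - ∂P/∂y) dx ∧ dy.
  ∂Q/∂x = y
  ∂P/∂y = 1
  integrand = ∂Q/∂x - ∂P/∂y = y - 1.
Integrating over R: integral_0^1 integral_0^{1-x} (y - 1) dy dx = -1/3.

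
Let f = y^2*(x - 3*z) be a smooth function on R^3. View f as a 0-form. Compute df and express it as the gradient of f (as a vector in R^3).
df = (y^2) dx + (2*y*(x - 3*z)) dy + (-3*y^2) dz; grad f = (y^2, 2*y*(x - 3*z), -3*y^2)

For a 0-form f, d f = (∂f/∂x) dx + (∂f/∂y) dy + (∂f/∂z) dz. The components of the vector representation are exactly the entries of grad f in Cartesian coordinates:
  ∂f/∂x = y^2
  ∂f/∂y = 2*y*(x - 3*z)
  ∂f/∂z = -3*y^2.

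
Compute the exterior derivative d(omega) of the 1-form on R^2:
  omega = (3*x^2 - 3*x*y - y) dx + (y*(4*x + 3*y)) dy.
d(omega) = (3*x + 4*y + 1) dx ∧ dy

For a 1-form omega = sum_i f_i dx_i, the exterior derivative is
  d(omega) = sum_{i < j} (∂f_j/∂x_i - ∂f_i/∂x_j) dx_i ∧ dx_j.
  coefficient of dx ∧ dy: ∂f_2/∂x - ∂f_1/∂y = ∂(y*(4*x + 3*y))/∂x - ∂(3*x^2 - 3*x*y - y)/∂y = 3*x + 4*y + 1
Assembling: d(omega) = (3*x + 4*y + 1) dx ∧ dy.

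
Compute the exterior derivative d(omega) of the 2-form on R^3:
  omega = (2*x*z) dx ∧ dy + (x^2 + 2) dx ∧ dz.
d(omega) = (2*x) dx ∧ dy ∧ dz

For a 2-form omega = sum_{i<j} g_{ij} dx_i ∧ dx_j, the exterior derivative is
  d(omega) = sum_{i<j} d(g_{ij}) ∧ dx_i ∧ dx_j = sum_{i<j, k} (∂g_{ij}/∂x_k) dx_k ∧ dx_i ∧ dx_j.
Expand each term, using dx_k ∧ dx_i ∧ dx_j = sgn(permutation) dx_{(a)} ∧ dx_{(b)} ∧ dx_{(c)} with (a < b < c) sorted:
  d(2*x*z) includes (∂/∂z)(2*x*z) dz = (2*x) dz, which multiplied by dx ∧ dy gives (2*x) dx ∧ dy ∧ dz
Collecting like 3-forms: d(omega) = (2*x) dx ∧ dy ∧ dz.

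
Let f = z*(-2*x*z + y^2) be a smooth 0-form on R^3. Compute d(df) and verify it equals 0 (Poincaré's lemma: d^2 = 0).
d(df) = 0

Step 1: df = sum_i (∂f/∂x_i) dx_i = (-2*z^2) dx + (2*y*z) dy + (-4*x*z + y^2) dz.
Step 2: Apply d again. Using the 1-form formula, the coefficient of dx ∧ dy in d(df) is ∂^2 f/∂x ∂y - ∂^2 f/∂y ∂x = (0) - (0) = 0 (equality of mixed partials for smooth f).
Similarly for dx ∧ dz and dy ∧ dz — all coefficients vanish. So d(df) = 0.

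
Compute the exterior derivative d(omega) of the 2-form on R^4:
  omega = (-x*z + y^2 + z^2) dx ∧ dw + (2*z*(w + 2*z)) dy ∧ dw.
d(omega) = (-2*y) dx ∧ dy ∧ dw + (x - 2*z) dx ∧ dz ∧ dw + (-2*w - 8*z) dy ∧ dz ∧ dw

For a 2-form omega = sum_{i<j} g_{ij} dx_i ∧ dx_j, the exterior derivative is
  d(omega) = sum_{i<j} d(g_{ij}) ∧ dx_i ∧ dx_j = sum_{i<j, k} (∂g_{ij}/∂x_k) dx_k ∧ dx_i ∧ dx_j.
Expand each term, using dx_k ∧ dx_i ∧ dx_j = sgn(permutation) dx_{(a)} ∧ dx_{(b)} ∧ dx_{(c)} with (a < b < c) sorted:
  d(-x*z + y^2 + z^2) includes (∂/∂y)(-x*z + y^2 + z^2) dy = (2*y) dy, which multiplied by dx ∧ dw gives (-2*y) dx ∧ dy ∧ dw
  d(-x*z + y^2 + z^2) includes (∂/∂z)(-x*z + y^2 + z^2) dz = (-x + 2*z) dz, which multiplied by dx ∧ dw gives (x - 2*z) dx ∧ dz ∧ dw
  d(2*z*(w + 2*z)) includes (∂/∂z)(2*z*(w + 2*z)) dz = (2*w + 8*z) dz, which multiplied by dy ∧ dw gives (-2*w - 8*z) dy ∧ dz ∧ dw
Collecting like 3-forms: d(omega) = (-2*y) dx ∧ dy ∧ dw + (x - 2*z) dx ∧ dz ∧ dw + (-2*w - 8*z) dy ∧ dz ∧ dw.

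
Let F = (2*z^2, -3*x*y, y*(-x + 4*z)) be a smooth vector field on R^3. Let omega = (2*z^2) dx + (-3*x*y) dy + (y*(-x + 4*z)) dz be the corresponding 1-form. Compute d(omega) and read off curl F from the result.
d(omega) = (-x + 4*z) dy ∧ dz + (y + 4*z) dz ∧ dx + (-3*y) dx ∧ dy; curl F = (-x + 4*z, y + 4*z, -3*y)

d omega = sum_{i<j} (∂f_j/∂x_i - ∂f_i/∂x_j) dx_i ∧ dx_j. Under the identification (dy ∧ dz, dz ∧ dx, dx ∧ dy) ↔ (e_x, e_y, e_z), the coefficients are exactly the components of curl F. Compute:
  ∂R/∂y - ∂Q/∂z = (-x + 4*z) - (0) = -x + 4*z
  ∂P/∂z - ∂R/∂x = (4*z) - (-y) = y + 4*z
  ∂Q/∂x - ∂P/∂y = (-3*y) - (0) = -3*y.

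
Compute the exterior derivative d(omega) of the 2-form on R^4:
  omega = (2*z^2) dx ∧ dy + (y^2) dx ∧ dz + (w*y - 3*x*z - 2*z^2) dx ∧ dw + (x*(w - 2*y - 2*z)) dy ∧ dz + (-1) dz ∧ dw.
d(omega) = (w - 4*y + 2*z) dx ∧ dy ∧ dz + (-w) dx ∧ dy ∧ dw + (3*x + 4*z) dx ∧ dz ∧ dw + (x) dy ∧ dz ∧ dw

For a 2-form omega = sum_{i<j} g_{ij} dx_i ∧ dx_j, the exterior derivative is
  d(omega) = sum_{i<j} d(g_{ij}) ∧ dx_i ∧ dx_j = sum_{i<j, k} (∂g_{ij}/∂x_k) dx_k ∧ dx_i ∧ dx_j.
Expand each term, using dx_k ∧ dx_i ∧ dx_j = sgn(permutation) dx_{(a)} ∧ dx_{(b)} ∧ dx_{(c)} with (a < b < c) sorted:
  d(2*z^2) includes (∂/∂z)(2*z^2) dz = (4*z) dz, which multiplied by dx ∧ dy gives (4*z) dx ∧ dy ∧ dz
  d(y^2) includes (∂/∂y)(y^2) dy = (2*y) dy, which multiplied by dx ∧ dz gives (-2*y) dx ∧ dy ∧ dz
  d(w*y - 3*x*z - 2*z^2) includes (∂/∂y)(w*y - 3*x*z - 2*z^2) dy = (w) dy, which multiplied by dx ∧ dw gives (-w) dx ∧ dy ∧ dw
  d(w*y - 3*x*z - 2*z^2) includes (∂/∂z)(w*y - 3*x*z - 2*z^2) dz = (-3*x - 4*z) dz, which multiplied by dx ∧ dw gives (3*x + 4*z) dx ∧ dz ∧ dw
  d(x*(w - 2*y - 2*z)) includes (∂/∂x)(x*(w - 2*y - 2*z)) dx = (w - 2*y - 2*z) dx, which multiplied by dy ∧ dz gives (w - 2*y - 2*z) dx ∧ dy ∧ dz
  d(x*(w - 2*y - 2*z)) includes (∂/∂w)(x*(w - 2*y - 2*z)) dw = (x) dw, which multiplied by dy ∧ dz gives (x) dy ∧ dz ∧ dw
Collecting like 3-forms: d(omega) = (w - 4*y + 2*z) dx ∧ dy ∧ dz + (-w) dx ∧ dy ∧ dw + (3*x + 4*z) dx ∧ dz ∧ dw + (x) dy ∧ dz ∧ dw.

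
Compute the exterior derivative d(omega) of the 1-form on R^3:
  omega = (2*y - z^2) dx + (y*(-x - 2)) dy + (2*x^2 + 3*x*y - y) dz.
d(omega) = (-y - 2) dx ∧ dy + (4*x + 3*y + 2*z) dx ∧ dz + (3*x - 1) dy ∧ dz

For a 1-form omega = sum_i f_i dx_i, the exterior derivative is
  d(omega) = sum_{i < j} (∂f_j/∂x_i - ∂f_i/∂x_j) dx_i ∧ dx_j.
  coefficient of dx ∧ dy: ∂f_2/∂x - ∂f_1/∂y = ∂(y*(-x - 2))/∂x - ∂(2*y - z^2)/∂y = -y - 2
  coefficient of dx ∧ dz: ∂f_3/∂x - ∂f_1/∂z = ∂(2*x^2 + 3*x*y - y)/∂x - ∂(2*y - z^2)/∂z = 4*x + 3*y + 2*z
  coefficient of dy ∧ dz: ∂f_3/∂y - ∂f_2/∂z = ∂(2*x^2 + 3*x*y - y)/∂y - ∂(y*(-x - 2))/∂z = 3*x - 1
Assembling: d(omega) = (-y - 2) dx ∧ dy + (4*x + 3*y + 2*z) dx ∧ dz + (3*x - 1) dy ∧ dz.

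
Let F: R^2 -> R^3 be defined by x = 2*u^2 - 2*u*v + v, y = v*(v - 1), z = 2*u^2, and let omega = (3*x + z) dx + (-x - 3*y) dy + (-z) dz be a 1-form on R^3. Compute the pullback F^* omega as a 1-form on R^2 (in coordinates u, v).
F^* omega = (24*u^3 - 40*u^2*v + 12*u*v^2 + 12*u*v - 6*v^2) du + (-16*u^3 + 8*u^2*v + 10*u^2 + 4*u*v^2 - 14*u*v - 6*v^3 + 7*v^2 + v) dv

Using F^*(f dg) = (f ∘ F) d(g ∘ F), substitute each coordinate x_i by F_i(u, v) in f_i, and replace dx_i by d F_i = (∂F_i/∂u) du + (∂F_i/∂v) dv.
  For the x component: f_1(F) = 8*u^2 - 6*u*v + 3*v; d F_1 = (4*u - 2*v) du + (1 - 2*u) dv
  For the y component: f_2(F) = -2*u^2 + 2*u*v - 3*v^2 + 2*v; d F_2 = (0) du + (2*v - 1) dv
  For the z component: f_3(F) = -2*u^2; d F_3 = (4*u) du + (0) dv
Combining and collecting du, dv coefficients:
  coeff of du: 24*u^3 - 40*u^2*v + 12*u*v^2 + 12*u*v - 6*v^2
  coeff of dv: -16*u^3 + 8*u^2*v + 10*u^2 + 4*u*v^2 - 14*u*v - 6*v^3 + 7*v^2 + v
F^* omega = (24*u^3 - 40*u^2*v + 12*u*v^2 + 12*u*v - 6*v^2) du + (-16*u^3 + 8*u^2*v + 10*u^2 + 4*u*v^2 - 14*u*v - 6*v^3 + 7*v^2 + v) dv.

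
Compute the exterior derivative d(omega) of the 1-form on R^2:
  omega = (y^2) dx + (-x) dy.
d(omega) = (-2*y - 1) dx ∧ dy

For a 1-form omega = sum_i f_i dx_i, the exterior derivative is
  d(omega) = sum_{i < j} (∂f_j/∂x_i - ∂f_i/∂x_j) dx_i ∧ dx_j.
  coefficient of dx ∧ dy: ∂f_2/∂x - ∂f_1/∂y = ∂(-x)/∂x - ∂(y^2)/∂y = -2*y - 1
Assembling: d(omega) = (-2*y - 1) dx ∧ dy.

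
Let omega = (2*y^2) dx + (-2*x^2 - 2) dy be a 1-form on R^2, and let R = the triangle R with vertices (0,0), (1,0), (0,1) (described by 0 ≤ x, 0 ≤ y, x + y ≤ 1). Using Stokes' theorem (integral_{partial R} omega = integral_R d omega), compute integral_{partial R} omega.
integral_(partial R) omega = -4/3

Stokes: integral_partial_R omega = integral_R d omega with d omega = (∂Q/∂x - ∂P/∂y) dx ∧ dy.
  ∂Q/∂x = -4*x
  ∂P/∂y = 4*y
  integrand = ∂Q/∂x - ∂P/∂y = -4*x - 4*y.
Integrating over R: integral_0^1 integral_0^{1-x} (-4*x - 4*y) dy dx = -4/3.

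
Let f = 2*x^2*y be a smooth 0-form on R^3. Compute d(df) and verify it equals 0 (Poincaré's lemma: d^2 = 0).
d(df) = 0

Step 1: df = sum_i (∂f/∂x_i) dx_i = (4*x*y) dx + (2*x^2) dy + (0) dz.
Step 2: Apply d again. Using the 1-form formula, the coefficient of dx ∧ dy in d(df) is ∂^2 f/∂x ∂y - ∂^2 f/∂y ∂x = (4*x) - (4*x) = 0 (equality of mixed partials for smooth f).
Similarly for dx ∧ dz and dy ∧ dz — all coefficients vanish. So d(df) = 0.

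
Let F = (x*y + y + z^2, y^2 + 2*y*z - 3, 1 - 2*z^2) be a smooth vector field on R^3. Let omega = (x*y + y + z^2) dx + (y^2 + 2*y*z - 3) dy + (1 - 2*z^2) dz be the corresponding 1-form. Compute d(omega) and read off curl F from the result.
d(omega) = (-2*y) dy ∧ dz + (2*z) dz ∧ dx + (-x - 1) dx ∧ dy; curl F = (-2*y, 2*z, -x - 1)

d omega = sum_{i<j} (∂f_j/∂x_i - ∂f_i/∂x_j) dx_i ∧ dx_j. Under the identification (dy ∧ dz, dz ∧ dx, dx ∧ dy) ↔ (e_x, e_y, e_z), the coefficients are exactly the components of curl F. Compute:
  ∂R/∂y - ∂Q/∂z = (0) - (2*y) = -2*y
  ∂P/∂z - ∂R/∂x = (2*z) - (0) = 2*z
  ∂Q/∂x - ∂P/∂y = (0) - (x + 1) = -x - 1.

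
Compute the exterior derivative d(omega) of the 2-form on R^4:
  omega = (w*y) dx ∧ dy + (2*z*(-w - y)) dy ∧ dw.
d(omega) = (y) dx ∧ dy ∧ dw + (2*w + 2*y) dy ∧ dz ∧ dw

For a 2-form omega = sum_{i<j} g_{ij} dx_i ∧ dx_j, the exterior derivative is
  d(omega) = sum_{i<j} d(g_{ij}) ∧ dx_i ∧ dx_j = sum_{i<j, k} (∂g_{ij}/∂x_k) dx_k ∧ dx_i ∧ dx_j.
Expand each term, using dx_k ∧ dx_i ∧ dx_j = sgn(permutation) dx_{(a)} ∧ dx_{(b)} ∧ dx_{(c)} with (a < b < c) sorted:
  d(w*y) includes (∂/∂w)(w*y) dw = (y) dw, which multiplied by dx ∧ dy gives (y) dx ∧ dy ∧ dw
  d(2*z*(-w - y)) includes (∂/∂z)(2*z*(-w - y)) dz = (-2*w - 2*y) dz, which multiplied by dy ∧ dw gives (2*w + 2*y) dy ∧ dz ∧ dw
Collecting like 3-forms: d(omega) = (y) dx ∧ dy ∧ dw + (2*w + 2*y) dy ∧ dz ∧ dw.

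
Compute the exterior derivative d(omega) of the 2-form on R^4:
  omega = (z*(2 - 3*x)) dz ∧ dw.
d(omega) = (-3*z) dx ∧ dz ∧ dw

For a 2-form omega = sum_{i<j} g_{ij} dx_i ∧ dx_j, the exterior derivative is
  d(omega) = sum_{i<j} d(g_{ij}) ∧ dx_i ∧ dx_j = sum_{i<j, k} (∂g_{ij}/∂x_k) dx_k ∧ dx_i ∧ dx_j.
Expand each term, using dx_k ∧ dx_i ∧ dx_j = sgn(permutation) dx_{(a)} ∧ dx_{(b)} ∧ dx_{(c)} with (a < b < c) sorted:
  d(z*(2 - 3*x)) includes (∂/∂x)(z*(2 - 3*x)) dx = (-3*z) dx, which multiplied by dz ∧ dw gives (-3*z) dx ∧ dz ∧ dw
Collecting like 3-forms: d(omega) = (-3*z) dx ∧ dz ∧ dw.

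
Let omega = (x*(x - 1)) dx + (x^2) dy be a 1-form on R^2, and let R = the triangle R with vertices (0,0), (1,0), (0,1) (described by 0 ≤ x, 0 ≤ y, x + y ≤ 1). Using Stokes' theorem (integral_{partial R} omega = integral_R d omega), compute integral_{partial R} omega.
integral_(partial R) omega = 1/3

Stokes: integral_partial_R omega = integral_R d omega with d omega = (∂Q/∂x - ∂P/∂y) dx ∧ dy.
  ∂Q/∂x = 2*x
  ∂P/∂y = 0
  integrand = ∂Q/∂x - ∂P/∂y = 2*x.
Integrating over R: integral_0^1 integral_0^{1-x} (2*x) dy dx = 1/3.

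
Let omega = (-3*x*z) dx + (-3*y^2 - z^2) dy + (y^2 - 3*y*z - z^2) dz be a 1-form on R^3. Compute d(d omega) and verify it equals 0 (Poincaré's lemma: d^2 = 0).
d(d omega) = 0

Step 1: d omega = sum_{i<j} (∂f_j/∂x_i - ∂f_i/∂x_j) dx_i ∧ dx_j:
  coeff of dx ∧ dy: 0
  coeff of dx ∧ dz: 3*x
  coeff of dy ∧ dz: 2*y - z
Step 2: Apply d again to each 2-form coefficient. The only possible 3-form in R^3 is dx ∧ dy ∧ dz, with coefficient
  ∂(coeff of dy∧dz)/∂x - ∂(coeff of dx∧dz)/∂y + ∂(coeff of dx∧dy)/∂z
  = ∂/∂x (2*y - z) - ∂/∂y (3*x) + ∂/∂z (0).
Each of these terms simplifies to sums of mixed partials that cancel in pairs. The result is 0 (by equality of mixed partials for smooth functions — Schwarz / Clairaut).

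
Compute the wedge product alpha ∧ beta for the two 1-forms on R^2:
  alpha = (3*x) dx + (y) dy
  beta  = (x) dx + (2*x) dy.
alpha ∧ beta = (x*(6*x - y)) dx ∧ dy

Distribute the wedge, using dx_i ∧ dx_j = -dx_j ∧ dx_i and dx_i ∧ dx_i = 0. For each pair (i, j) with i < j, the coefficient of dx_i ∧ dx_j in alpha ∧ beta is (alpha_i * beta_j - alpha_j * beta_i). Collecting: alpha ∧ beta = (x*(6*x - y)) dx ∧ dy.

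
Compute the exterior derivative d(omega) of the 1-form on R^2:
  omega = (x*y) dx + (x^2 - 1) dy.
d(omega) = (x) dx ∧ dy

For a 1-form omega = sum_i f_i dx_i, the exterior derivative is
  d(omega) = sum_{i < j} (∂f_j/∂x_i - ∂f_i/∂x_j) dx_i ∧ dx_j.
  coefficient of dx ∧ dy: ∂f_2/∂x - ∂f_1/∂y = ∂(x^2 - 1)/∂x - ∂(x*y)/∂y = x
Assembling: d(omega) = (x) dx ∧ dy.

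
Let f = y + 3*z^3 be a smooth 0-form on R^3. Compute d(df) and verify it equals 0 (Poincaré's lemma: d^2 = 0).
d(df) = 0

Step 1: df = sum_i (∂f/∂x_i) dx_i = (0) dx + (1) dy + (9*z^2) dz.
Step 2: Apply d again. Using the 1-form formula, the coefficient of dx ∧ dy in d(df) is ∂^2 f/∂x ∂y - ∂^2 f/∂y ∂x = (0) - (0) = 0 (equality of mixed partials for smooth f).
Similarly for dx ∧ dz and dy ∧ dz — all coefficients vanish. So d(df) = 0.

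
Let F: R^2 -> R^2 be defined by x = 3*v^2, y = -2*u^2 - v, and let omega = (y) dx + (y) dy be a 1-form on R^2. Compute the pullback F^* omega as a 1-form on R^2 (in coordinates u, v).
F^* omega = (4*u*(2*u^2 + v)) du + (-12*u^2*v + 2*u^2 - 6*v^2 + v) dv

Using F^*(f dg) = (f ∘ F) d(g ∘ F), substitute each coordinate x_i by F_i(u, v) in f_i, and replace dx_i by d F_i = (∂F_i/∂u) du + (∂F_i/∂v) dv.
  For the x component: f_1(F) = -2*u^2 - v; d F_1 = (0) du + (6*v) dv
  For the y component: f_2(F) = -2*u^2 - v; d F_2 = (-4*u) du + (-1) dv
Combining and collecting du, dv coefficients:
  coeff of du: 4*u*(2*u^2 + v)
  coeff of dv: -12*u^2*v + 2*u^2 - 6*v^2 + v
F^* omega = (4*u*(2*u^2 + v)) du + (-12*u^2*v + 2*u^2 - 6*v^2 + v) dv.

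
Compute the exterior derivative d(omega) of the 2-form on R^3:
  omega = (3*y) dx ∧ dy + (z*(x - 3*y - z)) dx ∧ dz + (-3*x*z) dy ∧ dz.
d(omega) = 0

For a 2-form omega = sum_{i<j} g_{ij} dx_i ∧ dx_j, the exterior derivative is
  d(omega) = sum_{i<j} d(g_{ij}) ∧ dx_i ∧ dx_j = sum_{i<j, k} (∂g_{ij}/∂x_k) dx_k ∧ dx_i ∧ dx_j.
Expand each term, using dx_k ∧ dx_i ∧ dx_j = sgn(permutation) dx_{(a)} ∧ dx_{(b)} ∧ dx_{(c)} with (a < b < c) sorted:
  d(z*(x - 3*y - z)) includes (∂/∂y)(z*(x - 3*y - z)) dy = (-3*z) dy, which multiplied by dx ∧ dz gives (3*z) dx ∧ dy ∧ dz
  d(-3*x*z) includes (∂/∂x)(-3*x*z) dx = (-3*z) dx, which multiplied by dy ∧ dz gives (-3*z) dx ∧ dy ∧ dz
Collecting like 3-forms: d(omega) = 0.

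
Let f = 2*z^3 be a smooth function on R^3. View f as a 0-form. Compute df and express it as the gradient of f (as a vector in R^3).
df = (0) dx + (0) dy + (6*z^2) dz; grad f = (0, 0, 6*z^2)

For a 0-form f, d f = (∂f/∂x) dx + (∂f/∂y) dy + (∂f/∂z) dz. The components of the vector representation are exactly the entries of grad f in Cartesian coordinates:
  ∂f/∂x = 0
  ∂f/∂y = 0
  ∂f/∂z = 6*z^2.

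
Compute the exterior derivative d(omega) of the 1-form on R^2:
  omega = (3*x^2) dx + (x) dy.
d(omega) = (1) dx ∧ dy

For a 1-form omega = sum_i f_i dx_i, the exterior derivative is
  d(omega) = sum_{i < j} (∂f_j/∂x_i - ∂f_i/∂x_j) dx_i ∧ dx_j.
  coefficient of dx ∧ dy: ∂f_2/∂x - ∂f_1/∂y = ∂(x)/∂x - ∂(3*x^2)/∂y = 1
Assembling: d(omega) = (1) dx ∧ dy.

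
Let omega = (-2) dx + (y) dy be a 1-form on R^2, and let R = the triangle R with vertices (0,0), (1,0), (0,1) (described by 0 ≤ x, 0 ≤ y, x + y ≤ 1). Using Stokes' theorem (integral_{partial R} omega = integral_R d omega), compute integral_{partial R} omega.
integral_(partial R) omega = 0

Stokes: integral_partial_R omega = integral_R d omega with d omega = (∂Q/∂x - ∂P/∂y) dx ∧ dy.
  ∂Q/∂x = 0
  ∂P/∂y = 0
  integrand = ∂Q/∂x - ∂P/∂y = 0.
Integrating over R: integral_0^1 integral_0^{1-x} (0) dy dx = 0.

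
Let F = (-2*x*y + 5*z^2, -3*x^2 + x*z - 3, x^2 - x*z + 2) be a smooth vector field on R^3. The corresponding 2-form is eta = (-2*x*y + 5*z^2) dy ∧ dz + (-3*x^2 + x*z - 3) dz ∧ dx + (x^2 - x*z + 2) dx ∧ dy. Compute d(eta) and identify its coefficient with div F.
d(eta) = (-x - 2*y) dx ∧ dy ∧ dz; div F = -x - 2*y

For a 2-form in R^3 of the form above, applying d gives a 3-form with coefficient ∂P/∂x + ∂Q/∂y + ∂R/∂z:
  ∂P/∂x = -2*y
  ∂Q/∂y = 0
  ∂R/∂z = -x
Sum = -x - 2*y, which is exactly div F.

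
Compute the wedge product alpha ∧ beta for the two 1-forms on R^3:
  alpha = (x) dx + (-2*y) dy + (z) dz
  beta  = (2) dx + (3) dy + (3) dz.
alpha ∧ beta = (3*x + 4*y) dx ∧ dy + (3*x - 2*z) dx ∧ dz + (-6*y - 3*z) dy ∧ dz

Distribute the wedge, using dx_i ∧ dx_j = -dx_j ∧ dx_i and dx_i ∧ dx_i = 0. For each pair (i, j) with i < j, the coefficient of dx_i ∧ dx_j in alpha ∧ beta is (alpha_i * beta_j - alpha_j * beta_i). Collecting: alpha ∧ beta = (3*x + 4*y) dx ∧ dy + (3*x - 2*z) dx ∧ dz + (-6*y - 3*z) dy ∧ dz.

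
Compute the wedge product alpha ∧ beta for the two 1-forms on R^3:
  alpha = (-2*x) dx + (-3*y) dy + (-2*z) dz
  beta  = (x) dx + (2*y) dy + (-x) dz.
alpha ∧ beta = (-x*y) dx ∧ dy + (2*x*(x + z)) dx ∧ dz + (y*(3*x + 4*z)) dy ∧ dz

Distribute the wedge, using dx_i ∧ dx_j = -dx_j ∧ dx_i and dx_i ∧ dx_i = 0. For each pair (i, j) with i < j, the coefficient of dx_i ∧ dx_j in alpha ∧ beta is (alpha_i * beta_j - alpha_j * beta_i). Collecting: alpha ∧ beta = (-x*y) dx ∧ dy + (2*x*(x + z)) dx ∧ dz + (y*(3*x + 4*z)) dy ∧ dz.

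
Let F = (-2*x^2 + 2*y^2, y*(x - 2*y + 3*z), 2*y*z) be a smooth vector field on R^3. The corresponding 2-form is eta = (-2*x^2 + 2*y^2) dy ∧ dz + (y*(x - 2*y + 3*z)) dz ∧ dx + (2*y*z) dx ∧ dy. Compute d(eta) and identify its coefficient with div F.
d(eta) = (-3*x - 2*y + 3*z) dx ∧ dy ∧ dz; div F = -3*x - 2*y + 3*z

For a 2-form in R^3 of the form above, applying d gives a 3-form with coefficient ∂P/∂x + ∂Q/∂y + ∂R/∂z:
  ∂P/∂x = -4*x
  ∂Q/∂y = x - 4*y + 3*z
  ∂R/∂z = 2*y
Sum = -3*x - 2*y + 3*z, which is exactly div F.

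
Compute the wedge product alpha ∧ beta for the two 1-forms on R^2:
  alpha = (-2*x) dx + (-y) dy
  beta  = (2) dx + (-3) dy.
alpha ∧ beta = (6*x + 2*y) dx ∧ dy

Distribute the wedge, using dx_i ∧ dx_j = -dx_j ∧ dx_i and dx_i ∧ dx_i = 0. For each pair (i, j) with i < j, the coefficient of dx_i ∧ dx_j in alpha ∧ beta is (alpha_i * beta_j - alpha_j * beta_i). Collecting: alpha ∧ beta = (6*x + 2*y) dx ∧ dy.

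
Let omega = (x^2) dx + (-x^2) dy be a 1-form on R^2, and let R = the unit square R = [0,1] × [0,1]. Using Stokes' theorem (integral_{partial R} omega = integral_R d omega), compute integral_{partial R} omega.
integral_(partial R) omega = -1

Stokes: integral_partial_R omega = integral_R d omega with d omega = (∂Q/∂x - ∂P/∂y) dx ∧ dy.
  ∂Q/∂x = -2*x
  ∂P/∂y = 0
  integrand = ∂Q/∂x - ∂P/∂y = -2*x.
Integrating over R: integral_0^1 integral_0^1 (-2*x) dx dy = -1.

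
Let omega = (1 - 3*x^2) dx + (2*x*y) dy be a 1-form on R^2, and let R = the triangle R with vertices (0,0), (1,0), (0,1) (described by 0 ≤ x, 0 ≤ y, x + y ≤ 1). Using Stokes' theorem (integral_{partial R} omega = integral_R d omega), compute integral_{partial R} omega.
integral_(partial R) omega = 1/3

Stokes: integral_partial_R omega = integral_R d omega with d omega = (∂Q/∂x - ∂P/∂y) dx ∧ dy.
  ∂Q/∂x = 2*y
  ∂P/∂y = 0
  integrand = ∂Q/∂x - ∂P/∂y = 2*y.
Integrating over R: integral_0^1 integral_0^{1-x} (2*y) dy dx = 1/3.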